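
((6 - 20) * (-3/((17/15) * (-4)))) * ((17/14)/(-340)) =9/272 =0.03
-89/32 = -2.78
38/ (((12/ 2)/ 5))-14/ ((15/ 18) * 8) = 29.57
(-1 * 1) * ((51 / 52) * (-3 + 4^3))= -3111 / 52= -59.83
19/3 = 6.33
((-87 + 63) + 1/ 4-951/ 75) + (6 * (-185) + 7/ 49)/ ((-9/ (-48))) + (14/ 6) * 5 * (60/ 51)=-70709117/ 11900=-5941.94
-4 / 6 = -2 / 3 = -0.67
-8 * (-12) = 96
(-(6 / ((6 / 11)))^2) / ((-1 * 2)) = 60.50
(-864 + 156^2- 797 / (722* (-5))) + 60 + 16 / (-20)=84948429 / 3610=23531.42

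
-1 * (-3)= 3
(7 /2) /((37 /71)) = 497 /74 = 6.72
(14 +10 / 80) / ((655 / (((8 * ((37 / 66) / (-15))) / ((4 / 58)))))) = -121249 / 1296900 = -0.09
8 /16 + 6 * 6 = 73 /2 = 36.50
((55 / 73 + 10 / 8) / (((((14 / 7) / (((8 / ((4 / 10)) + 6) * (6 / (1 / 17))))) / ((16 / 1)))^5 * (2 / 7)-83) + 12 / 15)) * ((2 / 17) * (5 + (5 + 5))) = -19414391825614821654528000 / 451388260514947710528257683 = -0.04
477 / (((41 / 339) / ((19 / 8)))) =3072357 / 328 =9366.94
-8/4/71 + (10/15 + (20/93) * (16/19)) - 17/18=-93979/752742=-0.12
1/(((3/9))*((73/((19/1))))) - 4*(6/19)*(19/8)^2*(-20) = 20919/146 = 143.28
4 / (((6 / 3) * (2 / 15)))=15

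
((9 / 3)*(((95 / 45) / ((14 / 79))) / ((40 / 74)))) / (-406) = -55537 / 341040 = -0.16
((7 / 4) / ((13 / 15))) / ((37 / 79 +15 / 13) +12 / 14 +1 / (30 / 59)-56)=-870975 / 22237298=-0.04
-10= -10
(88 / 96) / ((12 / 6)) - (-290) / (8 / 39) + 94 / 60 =56631 / 40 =1415.78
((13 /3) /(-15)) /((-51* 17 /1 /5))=0.00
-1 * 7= -7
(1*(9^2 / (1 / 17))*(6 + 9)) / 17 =1215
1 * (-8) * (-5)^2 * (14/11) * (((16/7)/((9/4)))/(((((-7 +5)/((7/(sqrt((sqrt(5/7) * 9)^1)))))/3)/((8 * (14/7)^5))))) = 4587520 * 5^(3/4) * 7^(1/4)/99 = 252025.68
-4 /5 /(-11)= 4 /55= 0.07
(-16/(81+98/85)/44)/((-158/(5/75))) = 34/18204681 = 0.00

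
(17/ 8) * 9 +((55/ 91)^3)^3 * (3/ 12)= 19.13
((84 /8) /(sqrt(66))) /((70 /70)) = 1.29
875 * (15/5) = 2625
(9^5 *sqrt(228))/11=118098 *sqrt(57)/11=81056.40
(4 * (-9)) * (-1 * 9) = 324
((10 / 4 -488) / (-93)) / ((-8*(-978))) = 971 / 1455264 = 0.00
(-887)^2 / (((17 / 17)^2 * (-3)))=-786769 / 3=-262256.33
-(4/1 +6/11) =-50/11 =-4.55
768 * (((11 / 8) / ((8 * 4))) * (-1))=-33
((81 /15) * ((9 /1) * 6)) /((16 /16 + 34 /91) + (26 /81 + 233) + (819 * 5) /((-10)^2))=42987672 /40635529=1.06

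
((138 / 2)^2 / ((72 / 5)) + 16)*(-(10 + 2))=-8319 / 2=-4159.50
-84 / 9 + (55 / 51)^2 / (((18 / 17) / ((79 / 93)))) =-2151497 / 256122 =-8.40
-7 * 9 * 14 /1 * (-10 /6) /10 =147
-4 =-4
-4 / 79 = -0.05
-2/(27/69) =-46/9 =-5.11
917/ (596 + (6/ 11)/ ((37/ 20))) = 373219/ 242692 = 1.54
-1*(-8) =8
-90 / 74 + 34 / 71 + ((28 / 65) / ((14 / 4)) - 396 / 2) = -33914379 / 170755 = -198.61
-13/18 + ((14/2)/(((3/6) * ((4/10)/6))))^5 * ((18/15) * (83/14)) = 52299830519987/18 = 2905546139999.28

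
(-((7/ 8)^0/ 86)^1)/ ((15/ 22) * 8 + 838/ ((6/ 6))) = -11/ 797908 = -0.00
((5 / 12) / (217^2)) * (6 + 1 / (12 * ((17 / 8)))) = 0.00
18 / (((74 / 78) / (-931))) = -653562 / 37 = -17663.84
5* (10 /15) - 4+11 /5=23 /15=1.53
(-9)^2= 81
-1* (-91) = 91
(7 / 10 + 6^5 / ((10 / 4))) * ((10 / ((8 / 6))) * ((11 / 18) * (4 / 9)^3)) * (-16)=-43804288 / 2187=-20029.40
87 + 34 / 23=2035 / 23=88.48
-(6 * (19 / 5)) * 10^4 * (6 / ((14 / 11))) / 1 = -7524000 / 7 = -1074857.14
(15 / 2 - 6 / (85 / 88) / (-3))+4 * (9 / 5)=2851 / 170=16.77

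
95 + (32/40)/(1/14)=531/5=106.20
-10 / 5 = -2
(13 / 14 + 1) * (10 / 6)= 45 / 14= 3.21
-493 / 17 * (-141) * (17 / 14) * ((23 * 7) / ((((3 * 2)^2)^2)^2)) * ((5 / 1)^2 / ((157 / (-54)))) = -13323325 / 3255552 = -4.09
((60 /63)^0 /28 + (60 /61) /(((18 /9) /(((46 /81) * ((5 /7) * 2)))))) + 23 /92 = 7894 /11529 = 0.68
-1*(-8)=8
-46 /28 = -23 /14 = -1.64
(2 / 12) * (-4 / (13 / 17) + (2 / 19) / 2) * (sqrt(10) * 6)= -1279 * sqrt(10) / 247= -16.37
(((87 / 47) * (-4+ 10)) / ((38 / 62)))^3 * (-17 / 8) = -9004415458707 / 712121957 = -12644.49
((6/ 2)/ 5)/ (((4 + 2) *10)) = 1/ 100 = 0.01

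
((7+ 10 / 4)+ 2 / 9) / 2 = 4.86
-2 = -2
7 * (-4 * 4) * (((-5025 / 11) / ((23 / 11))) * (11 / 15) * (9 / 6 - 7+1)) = -1857240 / 23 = -80749.57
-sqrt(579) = -24.06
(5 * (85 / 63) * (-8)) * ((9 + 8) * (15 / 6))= -144500 / 63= -2293.65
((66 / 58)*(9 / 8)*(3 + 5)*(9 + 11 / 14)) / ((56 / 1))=40689 / 22736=1.79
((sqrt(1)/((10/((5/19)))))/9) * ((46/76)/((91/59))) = 1357/1182636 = 0.00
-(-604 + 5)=599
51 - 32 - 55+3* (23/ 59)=-2055/ 59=-34.83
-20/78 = -10/39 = -0.26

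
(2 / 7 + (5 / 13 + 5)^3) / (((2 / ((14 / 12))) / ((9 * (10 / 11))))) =746.49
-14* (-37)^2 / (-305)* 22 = 421652 / 305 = 1382.47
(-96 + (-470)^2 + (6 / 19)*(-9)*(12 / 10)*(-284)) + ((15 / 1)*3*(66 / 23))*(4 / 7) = 3393140356 / 15295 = 221846.38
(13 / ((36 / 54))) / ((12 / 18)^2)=43.88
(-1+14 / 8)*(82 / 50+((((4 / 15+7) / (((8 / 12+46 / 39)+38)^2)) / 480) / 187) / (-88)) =52138693278731 / 42389181542400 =1.23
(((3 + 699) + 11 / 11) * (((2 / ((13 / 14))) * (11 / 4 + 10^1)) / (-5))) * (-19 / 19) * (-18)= -4517478 / 65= -69499.66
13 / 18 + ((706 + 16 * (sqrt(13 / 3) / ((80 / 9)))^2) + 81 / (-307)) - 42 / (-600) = 781824977 / 1105200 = 707.41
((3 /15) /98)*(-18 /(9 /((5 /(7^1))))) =-1 /343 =-0.00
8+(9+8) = 25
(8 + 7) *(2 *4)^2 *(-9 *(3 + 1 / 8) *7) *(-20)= 3780000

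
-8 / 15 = -0.53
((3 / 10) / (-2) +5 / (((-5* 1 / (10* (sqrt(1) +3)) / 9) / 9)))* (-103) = 6674709 / 20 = 333735.45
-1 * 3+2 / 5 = -13 / 5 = -2.60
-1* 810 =-810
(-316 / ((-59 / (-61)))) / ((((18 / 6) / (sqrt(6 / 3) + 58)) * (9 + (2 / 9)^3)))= -271675944 / 387571 - 4684068 * sqrt(2) / 387571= -718.06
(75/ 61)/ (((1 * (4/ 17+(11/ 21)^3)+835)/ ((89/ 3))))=350297325/ 8022693526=0.04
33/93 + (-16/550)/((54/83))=0.31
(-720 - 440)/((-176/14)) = 1015/11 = 92.27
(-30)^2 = 900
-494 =-494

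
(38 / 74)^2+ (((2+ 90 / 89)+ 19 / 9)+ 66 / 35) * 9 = 270093314 / 4264435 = 63.34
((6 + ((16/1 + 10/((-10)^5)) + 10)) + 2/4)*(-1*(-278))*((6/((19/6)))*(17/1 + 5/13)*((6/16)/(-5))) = -137828500911/6175000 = -22320.41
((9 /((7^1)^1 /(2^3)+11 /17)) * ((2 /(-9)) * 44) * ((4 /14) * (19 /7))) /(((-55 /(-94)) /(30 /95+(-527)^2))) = -21282646.91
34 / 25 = 1.36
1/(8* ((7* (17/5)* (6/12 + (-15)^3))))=-0.00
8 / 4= 2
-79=-79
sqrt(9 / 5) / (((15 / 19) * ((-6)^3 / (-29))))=0.23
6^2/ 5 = 36/ 5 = 7.20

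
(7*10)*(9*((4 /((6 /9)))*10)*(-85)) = -3213000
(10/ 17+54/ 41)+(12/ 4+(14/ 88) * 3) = 165073/ 30668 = 5.38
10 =10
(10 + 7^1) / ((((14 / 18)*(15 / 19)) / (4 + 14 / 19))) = 918 / 7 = 131.14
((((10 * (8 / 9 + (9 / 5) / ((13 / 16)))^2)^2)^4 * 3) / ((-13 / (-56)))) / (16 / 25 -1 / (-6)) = 401154339855260157313243151295799152553734247116074647552 / 3367286173975792381085399431445039953125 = 119132832533093779.02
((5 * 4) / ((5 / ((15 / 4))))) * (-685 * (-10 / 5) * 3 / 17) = 61650 / 17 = 3626.47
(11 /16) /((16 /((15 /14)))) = 0.05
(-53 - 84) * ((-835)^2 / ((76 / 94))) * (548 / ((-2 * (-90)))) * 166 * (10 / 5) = -20419731485410 / 171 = -119413634417.60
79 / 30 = 2.63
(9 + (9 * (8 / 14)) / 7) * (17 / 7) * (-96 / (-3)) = 259488 / 343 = 756.52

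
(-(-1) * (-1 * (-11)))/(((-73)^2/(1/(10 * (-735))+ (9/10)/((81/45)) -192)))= -7741393/19584075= -0.40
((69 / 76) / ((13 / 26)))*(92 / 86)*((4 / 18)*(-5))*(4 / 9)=-21160 / 22059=-0.96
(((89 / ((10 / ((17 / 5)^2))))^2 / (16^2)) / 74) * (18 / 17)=350242857 / 592000000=0.59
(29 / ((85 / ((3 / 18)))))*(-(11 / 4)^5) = -4670479 / 522240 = -8.94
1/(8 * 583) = 1/4664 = 0.00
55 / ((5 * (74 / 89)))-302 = -21369 / 74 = -288.77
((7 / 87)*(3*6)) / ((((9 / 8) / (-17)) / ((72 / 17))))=-2688 / 29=-92.69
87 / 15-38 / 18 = 166 / 45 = 3.69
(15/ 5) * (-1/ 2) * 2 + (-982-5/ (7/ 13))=-6960/ 7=-994.29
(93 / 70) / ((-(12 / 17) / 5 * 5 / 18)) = -4743 / 140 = -33.88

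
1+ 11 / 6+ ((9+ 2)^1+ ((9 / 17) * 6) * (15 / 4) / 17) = 14.53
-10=-10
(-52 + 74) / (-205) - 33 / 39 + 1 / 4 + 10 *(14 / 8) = 179051 / 10660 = 16.80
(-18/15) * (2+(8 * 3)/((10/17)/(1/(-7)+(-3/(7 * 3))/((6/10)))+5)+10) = -26712/1175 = -22.73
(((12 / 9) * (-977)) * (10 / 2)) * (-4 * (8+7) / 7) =390800 / 7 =55828.57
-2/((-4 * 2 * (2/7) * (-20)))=-7/160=-0.04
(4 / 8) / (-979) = -0.00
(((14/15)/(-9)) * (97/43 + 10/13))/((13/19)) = -449806/981045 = -0.46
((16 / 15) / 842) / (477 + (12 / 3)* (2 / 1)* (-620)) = -8 / 28310145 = -0.00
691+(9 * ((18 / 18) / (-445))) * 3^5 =686.09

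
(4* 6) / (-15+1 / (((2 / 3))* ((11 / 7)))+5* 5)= 528 / 241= 2.19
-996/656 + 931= 152435/164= 929.48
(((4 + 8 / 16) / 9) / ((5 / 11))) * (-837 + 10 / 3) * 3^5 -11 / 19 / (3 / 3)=-42339539 / 190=-222839.68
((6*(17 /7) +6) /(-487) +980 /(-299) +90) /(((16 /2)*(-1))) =-44176157 /4077164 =-10.84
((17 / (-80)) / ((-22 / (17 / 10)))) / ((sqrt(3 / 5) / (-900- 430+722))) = -5491 * sqrt(15) / 1650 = -12.89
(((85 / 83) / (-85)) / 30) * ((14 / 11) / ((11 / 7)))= -49 / 150645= -0.00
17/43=0.40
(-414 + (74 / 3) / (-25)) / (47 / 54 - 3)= 560232 / 2875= 194.86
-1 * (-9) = 9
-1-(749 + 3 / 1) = -753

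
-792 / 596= -198 / 149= -1.33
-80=-80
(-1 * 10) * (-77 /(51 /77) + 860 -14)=-372170 /51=-7297.45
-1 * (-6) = 6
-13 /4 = -3.25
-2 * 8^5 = -65536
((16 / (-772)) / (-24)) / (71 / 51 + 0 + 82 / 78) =221 / 625320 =0.00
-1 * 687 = -687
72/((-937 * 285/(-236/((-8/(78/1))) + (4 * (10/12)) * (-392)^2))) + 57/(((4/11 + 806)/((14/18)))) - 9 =-69955481449/473737830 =-147.67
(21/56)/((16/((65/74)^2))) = 12675/700928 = 0.02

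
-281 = -281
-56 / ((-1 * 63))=0.89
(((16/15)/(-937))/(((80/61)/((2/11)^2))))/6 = -122/25509825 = -0.00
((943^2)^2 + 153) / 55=790763784154 / 55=14377523348.25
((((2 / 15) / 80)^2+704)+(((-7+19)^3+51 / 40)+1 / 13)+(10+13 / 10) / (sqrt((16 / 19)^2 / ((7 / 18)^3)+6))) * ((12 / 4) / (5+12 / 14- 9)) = -79716609091 / 34320000- 105203 * sqrt(15651510) / 163968200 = -2325.28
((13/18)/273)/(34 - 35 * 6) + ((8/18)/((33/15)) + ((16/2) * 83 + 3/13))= 574643987/864864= 664.43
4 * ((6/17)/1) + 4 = 92/17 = 5.41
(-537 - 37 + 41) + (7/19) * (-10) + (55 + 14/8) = -36475/76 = -479.93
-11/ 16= -0.69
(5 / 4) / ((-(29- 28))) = -5 / 4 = -1.25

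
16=16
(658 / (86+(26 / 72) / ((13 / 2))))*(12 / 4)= 35532 / 1549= 22.94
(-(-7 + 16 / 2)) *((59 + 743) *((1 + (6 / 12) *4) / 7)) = -2406 / 7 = -343.71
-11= -11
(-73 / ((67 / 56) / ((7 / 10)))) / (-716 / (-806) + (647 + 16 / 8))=-0.07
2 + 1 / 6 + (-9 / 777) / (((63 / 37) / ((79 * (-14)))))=407 / 42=9.69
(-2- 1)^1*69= -207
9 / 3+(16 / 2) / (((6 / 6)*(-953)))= 2851 / 953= 2.99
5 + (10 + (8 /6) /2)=47 /3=15.67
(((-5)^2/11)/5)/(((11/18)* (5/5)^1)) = 90/121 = 0.74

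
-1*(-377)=377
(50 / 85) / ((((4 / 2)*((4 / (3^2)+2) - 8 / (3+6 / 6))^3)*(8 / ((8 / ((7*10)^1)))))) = 729 / 15232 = 0.05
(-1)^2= 1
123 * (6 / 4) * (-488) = -90036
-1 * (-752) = 752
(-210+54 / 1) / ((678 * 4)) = -0.06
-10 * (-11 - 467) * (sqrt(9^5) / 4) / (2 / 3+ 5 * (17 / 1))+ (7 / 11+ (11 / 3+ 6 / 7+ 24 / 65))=13101729493 / 3858855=3395.24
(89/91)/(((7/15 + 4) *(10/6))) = 801/6097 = 0.13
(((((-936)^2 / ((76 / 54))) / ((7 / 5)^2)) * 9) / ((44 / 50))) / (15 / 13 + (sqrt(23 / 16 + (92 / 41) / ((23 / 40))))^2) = 283677694560000 / 567136339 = 500193.12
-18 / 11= -1.64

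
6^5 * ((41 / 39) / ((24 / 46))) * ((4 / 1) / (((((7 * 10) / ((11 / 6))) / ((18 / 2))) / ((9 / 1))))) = 60495336 / 455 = 132956.78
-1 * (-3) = 3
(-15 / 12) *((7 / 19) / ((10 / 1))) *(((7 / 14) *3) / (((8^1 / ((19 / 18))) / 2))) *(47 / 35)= -47 / 1920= -0.02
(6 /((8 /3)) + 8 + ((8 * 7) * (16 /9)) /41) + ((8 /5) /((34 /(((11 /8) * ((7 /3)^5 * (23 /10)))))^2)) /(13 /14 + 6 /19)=122084722565577173 /1852730399448000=65.89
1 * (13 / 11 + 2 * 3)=79 / 11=7.18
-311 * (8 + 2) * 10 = -31100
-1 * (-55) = 55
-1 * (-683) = 683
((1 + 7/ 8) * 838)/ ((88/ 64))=12570/ 11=1142.73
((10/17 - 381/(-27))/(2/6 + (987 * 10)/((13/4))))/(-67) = -29237/404753901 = -0.00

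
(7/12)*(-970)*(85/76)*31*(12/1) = -8945825/38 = -235416.45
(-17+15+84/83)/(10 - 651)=82/53203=0.00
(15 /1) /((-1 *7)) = -15 /7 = -2.14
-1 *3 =-3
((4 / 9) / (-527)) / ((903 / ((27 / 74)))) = -2 / 5869199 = -0.00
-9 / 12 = -3 / 4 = -0.75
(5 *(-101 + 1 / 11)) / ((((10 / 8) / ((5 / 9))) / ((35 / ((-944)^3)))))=32375 / 3470083584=0.00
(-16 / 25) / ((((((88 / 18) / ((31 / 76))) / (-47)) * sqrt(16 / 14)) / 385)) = 91791 * sqrt(14) / 380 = 903.82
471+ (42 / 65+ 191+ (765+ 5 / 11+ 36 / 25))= 5110608 / 3575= 1429.54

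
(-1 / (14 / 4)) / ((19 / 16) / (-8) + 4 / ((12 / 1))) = -768 / 497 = -1.55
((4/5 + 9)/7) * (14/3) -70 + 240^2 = 863048/15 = 57536.53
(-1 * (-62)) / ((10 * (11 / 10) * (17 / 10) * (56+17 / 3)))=372 / 6919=0.05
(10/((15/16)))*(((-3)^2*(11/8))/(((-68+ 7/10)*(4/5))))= -2.45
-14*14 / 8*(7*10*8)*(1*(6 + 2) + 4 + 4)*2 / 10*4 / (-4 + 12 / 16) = 702464 / 13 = 54035.69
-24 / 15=-8 / 5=-1.60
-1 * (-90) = 90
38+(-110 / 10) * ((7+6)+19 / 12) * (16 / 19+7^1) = -278161 / 228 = -1220.00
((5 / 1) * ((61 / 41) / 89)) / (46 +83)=0.00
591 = 591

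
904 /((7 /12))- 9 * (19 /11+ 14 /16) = 940197 /616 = 1526.29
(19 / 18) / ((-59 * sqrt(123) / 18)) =-19 * sqrt(123) / 7257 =-0.03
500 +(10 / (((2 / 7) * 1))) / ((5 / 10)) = 570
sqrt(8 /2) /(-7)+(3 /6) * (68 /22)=97 /77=1.26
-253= -253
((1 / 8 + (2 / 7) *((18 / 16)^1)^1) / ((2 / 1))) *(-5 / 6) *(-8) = 125 / 84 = 1.49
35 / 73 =0.48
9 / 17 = 0.53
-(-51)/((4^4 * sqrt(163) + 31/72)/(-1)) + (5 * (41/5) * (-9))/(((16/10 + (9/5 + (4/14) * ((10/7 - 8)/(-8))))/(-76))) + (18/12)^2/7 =3044013977592068805/394508560206124 - 67682304 * sqrt(163)/55377394751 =7715.95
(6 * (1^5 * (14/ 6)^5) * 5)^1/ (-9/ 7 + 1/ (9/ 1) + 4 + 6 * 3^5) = 588245/ 414144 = 1.42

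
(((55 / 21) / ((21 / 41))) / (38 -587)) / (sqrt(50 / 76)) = -451 * sqrt(38) / 242109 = -0.01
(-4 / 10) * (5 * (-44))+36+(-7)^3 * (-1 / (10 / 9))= 4327 / 10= 432.70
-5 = -5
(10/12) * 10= 25/3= 8.33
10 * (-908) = -9080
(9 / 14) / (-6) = -0.11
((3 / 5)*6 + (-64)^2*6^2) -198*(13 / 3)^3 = 1970224 / 15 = 131348.27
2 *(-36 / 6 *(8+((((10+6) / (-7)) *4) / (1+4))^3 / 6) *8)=-28733696 / 42875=-670.17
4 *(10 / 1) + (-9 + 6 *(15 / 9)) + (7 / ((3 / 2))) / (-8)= 485 / 12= 40.42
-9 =-9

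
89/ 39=2.28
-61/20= -3.05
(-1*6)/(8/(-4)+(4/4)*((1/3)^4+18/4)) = -972/407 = -2.39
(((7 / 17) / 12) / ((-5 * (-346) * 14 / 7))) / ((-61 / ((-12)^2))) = -21 / 897005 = -0.00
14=14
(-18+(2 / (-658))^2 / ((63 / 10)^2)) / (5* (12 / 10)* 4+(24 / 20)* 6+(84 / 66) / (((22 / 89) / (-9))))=4678436820310 / 3934784517111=1.19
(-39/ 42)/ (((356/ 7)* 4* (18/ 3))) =-13/ 17088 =-0.00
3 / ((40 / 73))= 219 / 40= 5.48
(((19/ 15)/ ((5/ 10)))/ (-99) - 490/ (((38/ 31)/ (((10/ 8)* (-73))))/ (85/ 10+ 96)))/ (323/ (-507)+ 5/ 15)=-12549042.10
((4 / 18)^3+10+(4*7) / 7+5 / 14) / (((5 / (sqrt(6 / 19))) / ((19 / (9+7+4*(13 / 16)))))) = 26662*sqrt(114) / 178605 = 1.59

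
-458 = -458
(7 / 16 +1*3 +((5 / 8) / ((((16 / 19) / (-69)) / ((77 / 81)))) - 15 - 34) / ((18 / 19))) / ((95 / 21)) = -43402457 / 1969920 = -22.03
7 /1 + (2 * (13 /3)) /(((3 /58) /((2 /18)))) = 2075 /81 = 25.62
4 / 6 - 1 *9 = -25 / 3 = -8.33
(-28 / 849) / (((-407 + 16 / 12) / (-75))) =-2100 / 344411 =-0.01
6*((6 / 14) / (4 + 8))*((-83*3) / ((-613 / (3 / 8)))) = 0.03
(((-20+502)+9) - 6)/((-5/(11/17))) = -1067/17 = -62.76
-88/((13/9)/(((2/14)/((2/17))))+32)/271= -0.01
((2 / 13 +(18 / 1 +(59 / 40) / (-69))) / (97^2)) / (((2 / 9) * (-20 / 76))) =-37083801 / 1125316400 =-0.03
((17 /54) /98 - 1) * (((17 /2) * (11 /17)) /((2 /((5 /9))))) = -290125 /190512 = -1.52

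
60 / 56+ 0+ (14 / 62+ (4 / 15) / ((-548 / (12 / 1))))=1.29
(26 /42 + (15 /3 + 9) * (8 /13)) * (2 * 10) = 50420 /273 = 184.69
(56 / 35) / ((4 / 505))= 202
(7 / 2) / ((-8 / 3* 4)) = -21 / 64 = -0.33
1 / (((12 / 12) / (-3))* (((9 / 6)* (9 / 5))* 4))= -5 / 18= -0.28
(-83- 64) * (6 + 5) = -1617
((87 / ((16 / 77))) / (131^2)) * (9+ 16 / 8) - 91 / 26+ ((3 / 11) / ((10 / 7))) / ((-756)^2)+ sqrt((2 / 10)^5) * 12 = -166027737809 / 51375915360+ 12 * sqrt(5) / 125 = -3.02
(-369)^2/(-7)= -136161/7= -19451.57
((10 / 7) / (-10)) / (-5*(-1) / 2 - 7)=2 / 63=0.03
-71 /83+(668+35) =58278 /83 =702.14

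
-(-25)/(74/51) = 1275/74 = 17.23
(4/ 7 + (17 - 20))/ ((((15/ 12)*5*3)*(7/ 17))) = -1156/ 3675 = -0.31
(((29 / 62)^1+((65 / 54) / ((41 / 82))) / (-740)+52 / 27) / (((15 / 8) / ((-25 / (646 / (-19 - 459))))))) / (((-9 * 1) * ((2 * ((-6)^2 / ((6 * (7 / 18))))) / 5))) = -217280875 / 511731756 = -0.42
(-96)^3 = -884736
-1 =-1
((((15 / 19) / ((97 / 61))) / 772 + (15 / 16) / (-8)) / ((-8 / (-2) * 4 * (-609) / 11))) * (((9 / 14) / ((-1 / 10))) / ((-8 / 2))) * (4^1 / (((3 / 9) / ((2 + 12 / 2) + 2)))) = 13132857375 / 517579037696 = 0.03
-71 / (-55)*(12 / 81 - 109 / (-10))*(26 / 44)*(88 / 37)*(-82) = -451542676 / 274725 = -1643.62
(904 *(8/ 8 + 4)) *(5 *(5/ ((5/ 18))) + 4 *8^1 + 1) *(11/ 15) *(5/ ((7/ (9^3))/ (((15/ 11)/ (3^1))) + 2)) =7430405400/ 7367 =1008606.68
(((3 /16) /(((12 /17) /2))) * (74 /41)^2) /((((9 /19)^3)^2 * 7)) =1094898788513 /50027729976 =21.89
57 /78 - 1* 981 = -25487 /26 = -980.27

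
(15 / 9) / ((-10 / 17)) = -17 / 6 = -2.83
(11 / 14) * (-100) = -550 / 7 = -78.57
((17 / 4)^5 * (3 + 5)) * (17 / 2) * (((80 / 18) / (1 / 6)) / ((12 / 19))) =3981022.66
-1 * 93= -93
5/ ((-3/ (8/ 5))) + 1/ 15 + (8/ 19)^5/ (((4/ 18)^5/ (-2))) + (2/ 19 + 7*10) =231086813/ 12380495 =18.67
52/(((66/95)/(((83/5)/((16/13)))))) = 266513/264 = 1009.52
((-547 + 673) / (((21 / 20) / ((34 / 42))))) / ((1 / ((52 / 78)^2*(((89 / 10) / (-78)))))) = -4.93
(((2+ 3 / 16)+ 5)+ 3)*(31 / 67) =4.71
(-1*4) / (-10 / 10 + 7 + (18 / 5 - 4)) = -5 / 7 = -0.71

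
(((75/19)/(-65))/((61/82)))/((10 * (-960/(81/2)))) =3321/9642880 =0.00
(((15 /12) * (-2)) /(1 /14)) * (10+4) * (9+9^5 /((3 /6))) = -57872430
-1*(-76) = 76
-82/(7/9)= -738/7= -105.43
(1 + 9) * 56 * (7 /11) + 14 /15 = 58954 /165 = 357.30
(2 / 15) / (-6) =-1 / 45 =-0.02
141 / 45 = 47 / 15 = 3.13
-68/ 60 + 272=4063/ 15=270.87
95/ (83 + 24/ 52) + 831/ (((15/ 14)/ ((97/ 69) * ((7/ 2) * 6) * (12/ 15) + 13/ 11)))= 26401074421/ 1372525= 19235.41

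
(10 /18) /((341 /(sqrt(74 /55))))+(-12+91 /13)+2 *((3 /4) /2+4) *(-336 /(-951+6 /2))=-150 /79+sqrt(4070) /33759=-1.90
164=164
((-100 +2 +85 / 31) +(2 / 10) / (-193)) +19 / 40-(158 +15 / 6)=-61094591 / 239320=-255.28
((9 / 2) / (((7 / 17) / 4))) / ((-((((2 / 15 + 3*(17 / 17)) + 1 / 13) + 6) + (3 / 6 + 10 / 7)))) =-119340 / 30409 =-3.92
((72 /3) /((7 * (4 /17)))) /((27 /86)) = 2924 /63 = 46.41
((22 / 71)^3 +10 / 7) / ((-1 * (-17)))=3653646 / 42591409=0.09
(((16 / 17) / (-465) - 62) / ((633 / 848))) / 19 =-4.37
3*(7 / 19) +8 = 173 / 19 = 9.11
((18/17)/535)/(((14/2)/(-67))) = -1206/63665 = -0.02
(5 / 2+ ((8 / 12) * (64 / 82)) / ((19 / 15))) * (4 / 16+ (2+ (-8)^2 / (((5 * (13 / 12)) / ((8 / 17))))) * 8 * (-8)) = -102038407 / 72488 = -1407.66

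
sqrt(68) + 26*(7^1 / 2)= 2*sqrt(17) + 91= 99.25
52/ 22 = 26/ 11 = 2.36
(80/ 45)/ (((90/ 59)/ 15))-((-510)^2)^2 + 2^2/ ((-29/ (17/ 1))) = -52971523818148/ 783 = -67652009984.86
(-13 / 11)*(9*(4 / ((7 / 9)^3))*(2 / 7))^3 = -12346.80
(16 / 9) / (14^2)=4 / 441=0.01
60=60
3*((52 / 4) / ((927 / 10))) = 130 / 309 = 0.42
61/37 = 1.65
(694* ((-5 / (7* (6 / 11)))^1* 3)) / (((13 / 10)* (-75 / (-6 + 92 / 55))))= -23596 / 195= -121.01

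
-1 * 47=-47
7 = 7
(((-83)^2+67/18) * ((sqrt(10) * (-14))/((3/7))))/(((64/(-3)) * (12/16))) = 6079381 * sqrt(10)/432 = 44501.60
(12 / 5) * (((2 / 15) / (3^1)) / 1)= 8 / 75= 0.11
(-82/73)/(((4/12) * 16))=-123/584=-0.21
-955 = -955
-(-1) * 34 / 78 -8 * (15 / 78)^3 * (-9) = 6248 / 6591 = 0.95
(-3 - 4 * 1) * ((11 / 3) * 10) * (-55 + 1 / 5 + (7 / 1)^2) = 4466 / 3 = 1488.67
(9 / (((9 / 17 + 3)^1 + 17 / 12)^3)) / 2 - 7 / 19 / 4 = -4287241015 / 78070523404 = -0.05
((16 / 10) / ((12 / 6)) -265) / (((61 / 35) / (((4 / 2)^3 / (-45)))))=73976 / 2745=26.95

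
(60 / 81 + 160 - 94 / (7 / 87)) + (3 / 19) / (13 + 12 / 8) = -104923592 / 104139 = -1007.53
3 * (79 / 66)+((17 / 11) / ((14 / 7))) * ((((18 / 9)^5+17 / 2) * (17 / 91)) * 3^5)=5702765 / 4004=1424.27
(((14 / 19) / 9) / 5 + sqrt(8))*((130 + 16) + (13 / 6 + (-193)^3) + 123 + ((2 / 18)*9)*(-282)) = -43134407*sqrt(2) / 3- 301940849 / 2565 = -20451470.19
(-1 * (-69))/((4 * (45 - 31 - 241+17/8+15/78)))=-598/7789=-0.08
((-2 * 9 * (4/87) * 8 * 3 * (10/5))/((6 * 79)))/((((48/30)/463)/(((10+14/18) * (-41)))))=73654040/6873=10716.43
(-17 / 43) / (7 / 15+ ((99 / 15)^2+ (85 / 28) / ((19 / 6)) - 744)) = 339150 / 599649749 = 0.00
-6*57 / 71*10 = -3420 / 71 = -48.17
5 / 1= 5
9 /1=9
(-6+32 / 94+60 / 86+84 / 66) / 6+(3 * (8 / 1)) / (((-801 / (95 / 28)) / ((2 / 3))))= -85089863 / 124649217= -0.68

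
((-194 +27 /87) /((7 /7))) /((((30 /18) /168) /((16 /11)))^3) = -2945479342030848 /4824875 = -610477855.29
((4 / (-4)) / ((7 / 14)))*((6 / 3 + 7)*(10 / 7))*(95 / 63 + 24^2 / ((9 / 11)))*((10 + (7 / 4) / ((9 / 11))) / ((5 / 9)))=-19423339 / 49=-396394.67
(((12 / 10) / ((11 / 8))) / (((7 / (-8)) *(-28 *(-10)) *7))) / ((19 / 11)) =-48 / 162925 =-0.00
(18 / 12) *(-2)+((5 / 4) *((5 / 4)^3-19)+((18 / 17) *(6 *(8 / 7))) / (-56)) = -5211407 / 213248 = -24.44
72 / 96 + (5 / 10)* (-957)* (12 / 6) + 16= -3761 / 4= -940.25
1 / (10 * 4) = 1 / 40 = 0.02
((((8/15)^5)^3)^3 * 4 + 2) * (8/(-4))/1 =-335866469248901317965275186192765965421847410921968444/83966617312138217205387036301544867455959320068359375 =-4.00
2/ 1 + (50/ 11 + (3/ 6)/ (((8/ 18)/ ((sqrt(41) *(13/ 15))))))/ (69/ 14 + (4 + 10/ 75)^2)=12285 *sqrt(41)/ 277364 + 1683002/ 762751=2.49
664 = 664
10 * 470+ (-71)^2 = 9741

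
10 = 10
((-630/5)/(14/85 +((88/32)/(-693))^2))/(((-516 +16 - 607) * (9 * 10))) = 279888/36454781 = 0.01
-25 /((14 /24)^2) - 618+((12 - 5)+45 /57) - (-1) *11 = -626265 /931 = -672.68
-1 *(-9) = 9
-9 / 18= -1 / 2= -0.50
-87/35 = -2.49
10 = 10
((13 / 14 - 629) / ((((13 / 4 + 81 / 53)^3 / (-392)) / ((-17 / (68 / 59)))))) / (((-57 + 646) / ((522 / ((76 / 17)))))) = -76763389115159712 / 11633147423627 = -6598.68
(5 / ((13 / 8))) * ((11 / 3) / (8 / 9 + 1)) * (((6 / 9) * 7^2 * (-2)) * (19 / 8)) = -926.79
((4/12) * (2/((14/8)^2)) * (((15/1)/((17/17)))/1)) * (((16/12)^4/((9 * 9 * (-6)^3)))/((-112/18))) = 640/6751269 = 0.00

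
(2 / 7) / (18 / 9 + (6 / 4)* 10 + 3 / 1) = 1 / 70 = 0.01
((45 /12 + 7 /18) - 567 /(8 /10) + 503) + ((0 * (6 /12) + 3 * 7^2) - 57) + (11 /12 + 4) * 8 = -1301 /18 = -72.28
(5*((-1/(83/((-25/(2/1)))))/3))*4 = 250/249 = 1.00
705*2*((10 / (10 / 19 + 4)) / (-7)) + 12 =-130338 / 301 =-433.02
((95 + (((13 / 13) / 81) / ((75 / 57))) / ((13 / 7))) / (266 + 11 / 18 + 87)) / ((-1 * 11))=-263264 / 10778625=-0.02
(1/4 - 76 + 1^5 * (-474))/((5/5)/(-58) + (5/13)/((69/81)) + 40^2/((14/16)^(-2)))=-6355843/14167654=-0.45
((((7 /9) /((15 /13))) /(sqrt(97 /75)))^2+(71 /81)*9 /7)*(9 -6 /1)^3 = 243916 /6111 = 39.91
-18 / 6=-3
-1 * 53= -53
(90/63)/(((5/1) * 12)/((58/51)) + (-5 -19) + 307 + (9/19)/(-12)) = 0.00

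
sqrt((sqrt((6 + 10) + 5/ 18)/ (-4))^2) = sqrt(586)/ 24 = 1.01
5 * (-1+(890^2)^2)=3137112049995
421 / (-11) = -421 / 11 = -38.27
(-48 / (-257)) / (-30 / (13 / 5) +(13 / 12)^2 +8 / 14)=-628992 / 32981581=-0.02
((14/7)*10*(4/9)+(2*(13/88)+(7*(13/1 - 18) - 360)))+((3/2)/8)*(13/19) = -11607647/30096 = -385.69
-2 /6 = -1 /3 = -0.33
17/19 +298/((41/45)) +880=941007/779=1207.97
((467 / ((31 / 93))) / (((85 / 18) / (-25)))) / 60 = -4203 / 34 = -123.62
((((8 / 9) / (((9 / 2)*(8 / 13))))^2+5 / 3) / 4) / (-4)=-11611 / 104976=-0.11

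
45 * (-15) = -675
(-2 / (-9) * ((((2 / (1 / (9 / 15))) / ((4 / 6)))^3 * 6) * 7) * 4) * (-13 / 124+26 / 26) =755244 / 3875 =194.90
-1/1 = -1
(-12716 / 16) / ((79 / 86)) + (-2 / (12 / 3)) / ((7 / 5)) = -478637 / 553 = -865.53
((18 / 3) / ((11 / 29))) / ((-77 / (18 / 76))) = -783 / 16093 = -0.05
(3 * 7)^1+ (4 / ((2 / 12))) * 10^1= 261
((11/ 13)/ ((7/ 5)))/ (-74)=-55/ 6734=-0.01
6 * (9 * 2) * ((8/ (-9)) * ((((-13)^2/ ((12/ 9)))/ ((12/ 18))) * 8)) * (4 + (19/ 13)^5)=-1557823.46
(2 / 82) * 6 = 0.15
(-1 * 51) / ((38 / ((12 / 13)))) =-306 / 247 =-1.24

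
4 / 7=0.57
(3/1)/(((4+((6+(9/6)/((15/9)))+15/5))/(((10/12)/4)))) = 25/556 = 0.04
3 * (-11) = -33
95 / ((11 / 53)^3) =14143315 / 1331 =10626.08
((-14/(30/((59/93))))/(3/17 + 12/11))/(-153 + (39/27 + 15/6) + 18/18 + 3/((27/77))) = 154462/92241585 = 0.00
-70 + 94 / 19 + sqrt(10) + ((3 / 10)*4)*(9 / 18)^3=-24663 / 380 + sqrt(10)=-61.74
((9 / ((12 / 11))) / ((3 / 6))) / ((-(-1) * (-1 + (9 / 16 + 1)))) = 88 / 3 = 29.33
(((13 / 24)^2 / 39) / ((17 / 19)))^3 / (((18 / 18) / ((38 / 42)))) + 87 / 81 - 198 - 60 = -136774521071021339 / 532350018256896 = -256.93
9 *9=81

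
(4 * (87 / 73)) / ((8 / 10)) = 435 / 73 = 5.96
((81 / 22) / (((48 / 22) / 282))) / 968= 3807 / 7744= 0.49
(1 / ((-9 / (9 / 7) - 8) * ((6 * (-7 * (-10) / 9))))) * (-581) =83 / 100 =0.83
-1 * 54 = -54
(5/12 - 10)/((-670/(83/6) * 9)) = 1909/86832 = 0.02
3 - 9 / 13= 30 / 13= 2.31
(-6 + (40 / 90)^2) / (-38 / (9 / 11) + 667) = -94 / 10053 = -0.01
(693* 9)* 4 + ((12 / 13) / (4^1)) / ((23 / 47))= 7459593 / 299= 24948.47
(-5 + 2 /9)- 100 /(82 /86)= -40463 /369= -109.66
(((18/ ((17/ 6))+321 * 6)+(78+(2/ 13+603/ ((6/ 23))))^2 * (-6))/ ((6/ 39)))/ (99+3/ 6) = -196862215911/ 87958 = -2238138.84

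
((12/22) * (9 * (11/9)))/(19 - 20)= -6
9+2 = 11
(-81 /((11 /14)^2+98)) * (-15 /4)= 19845 /6443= 3.08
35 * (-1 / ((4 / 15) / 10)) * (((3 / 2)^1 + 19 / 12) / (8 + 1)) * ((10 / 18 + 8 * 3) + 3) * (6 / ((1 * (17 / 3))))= -2007250 / 153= -13119.28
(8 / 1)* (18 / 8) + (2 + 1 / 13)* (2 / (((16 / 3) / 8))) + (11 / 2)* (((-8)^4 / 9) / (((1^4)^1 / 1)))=2527.34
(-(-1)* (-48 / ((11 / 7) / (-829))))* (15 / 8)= 522270 / 11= 47479.09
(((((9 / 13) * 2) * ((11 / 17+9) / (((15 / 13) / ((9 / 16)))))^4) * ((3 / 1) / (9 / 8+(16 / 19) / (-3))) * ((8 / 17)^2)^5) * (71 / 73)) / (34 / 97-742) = -29806971114516741768609792 / 17731182249146574276076421875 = -0.00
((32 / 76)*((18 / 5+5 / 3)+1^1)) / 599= 752 / 170715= 0.00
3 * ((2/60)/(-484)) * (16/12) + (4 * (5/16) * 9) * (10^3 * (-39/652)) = -199082894/295845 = -672.93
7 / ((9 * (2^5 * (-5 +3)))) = -7 / 576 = -0.01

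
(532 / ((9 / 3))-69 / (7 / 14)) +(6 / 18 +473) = 1538 / 3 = 512.67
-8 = -8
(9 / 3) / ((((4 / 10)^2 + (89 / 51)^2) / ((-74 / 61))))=-14435550 / 12714169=-1.14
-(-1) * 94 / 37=94 / 37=2.54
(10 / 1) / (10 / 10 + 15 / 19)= 95 / 17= 5.59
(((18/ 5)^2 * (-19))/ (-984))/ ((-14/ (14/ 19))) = -27/ 2050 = -0.01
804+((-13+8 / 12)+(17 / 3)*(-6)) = 2273 / 3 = 757.67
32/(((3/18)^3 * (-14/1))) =-3456/7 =-493.71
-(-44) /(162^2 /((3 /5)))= 11 /10935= 0.00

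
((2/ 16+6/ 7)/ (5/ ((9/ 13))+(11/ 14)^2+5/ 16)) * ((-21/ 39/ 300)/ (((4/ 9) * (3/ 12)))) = -14553/ 7477730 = -0.00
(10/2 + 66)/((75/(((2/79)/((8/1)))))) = 71/23700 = 0.00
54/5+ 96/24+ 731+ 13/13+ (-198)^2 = 199754/5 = 39950.80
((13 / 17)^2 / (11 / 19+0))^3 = 33107082931 / 32127104339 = 1.03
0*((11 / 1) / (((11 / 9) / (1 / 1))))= 0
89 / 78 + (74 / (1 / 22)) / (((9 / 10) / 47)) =19894427 / 234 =85018.92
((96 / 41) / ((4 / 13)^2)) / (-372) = -169 / 2542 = -0.07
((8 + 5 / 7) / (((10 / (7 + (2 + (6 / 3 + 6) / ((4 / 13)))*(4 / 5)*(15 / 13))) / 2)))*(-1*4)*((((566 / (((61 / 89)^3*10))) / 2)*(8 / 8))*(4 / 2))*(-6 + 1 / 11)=798024908 / 3355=237861.37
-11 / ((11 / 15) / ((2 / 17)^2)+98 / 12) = -220 / 1223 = -0.18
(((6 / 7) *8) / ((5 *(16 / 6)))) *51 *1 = 918 / 35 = 26.23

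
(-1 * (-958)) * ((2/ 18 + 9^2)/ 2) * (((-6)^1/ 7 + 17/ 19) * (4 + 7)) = 19231850/ 1197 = 16066.71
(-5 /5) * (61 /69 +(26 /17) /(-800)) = -413903 /469200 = -0.88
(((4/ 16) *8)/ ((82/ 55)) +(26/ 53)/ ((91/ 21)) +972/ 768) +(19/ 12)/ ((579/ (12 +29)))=684220901/ 241568064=2.83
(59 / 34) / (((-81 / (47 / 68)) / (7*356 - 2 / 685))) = -788926819 / 21380220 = -36.90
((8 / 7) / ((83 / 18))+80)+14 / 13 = 614246 / 7553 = 81.32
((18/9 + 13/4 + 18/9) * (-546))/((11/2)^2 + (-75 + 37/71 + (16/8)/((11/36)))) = 4122118/39241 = 105.05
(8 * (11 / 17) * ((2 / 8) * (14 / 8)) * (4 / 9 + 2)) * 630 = 59290 / 17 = 3487.65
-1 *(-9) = 9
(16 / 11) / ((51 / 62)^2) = 61504 / 28611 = 2.15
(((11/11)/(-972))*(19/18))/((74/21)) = -0.00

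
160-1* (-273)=433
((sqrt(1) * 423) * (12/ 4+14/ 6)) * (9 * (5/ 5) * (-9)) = -182736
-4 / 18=-2 / 9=-0.22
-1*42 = -42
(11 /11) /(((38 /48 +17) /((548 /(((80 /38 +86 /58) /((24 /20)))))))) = 14493504 /1406965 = 10.30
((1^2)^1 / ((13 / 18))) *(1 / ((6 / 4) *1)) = 12 / 13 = 0.92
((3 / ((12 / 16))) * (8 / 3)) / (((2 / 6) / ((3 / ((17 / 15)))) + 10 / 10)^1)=180 / 19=9.47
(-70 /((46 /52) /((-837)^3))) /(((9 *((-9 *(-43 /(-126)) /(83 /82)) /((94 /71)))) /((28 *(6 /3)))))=-125967574896.92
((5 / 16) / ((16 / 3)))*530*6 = 11925 / 64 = 186.33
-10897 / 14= -778.36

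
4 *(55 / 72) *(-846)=-2585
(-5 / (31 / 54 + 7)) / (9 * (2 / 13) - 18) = 65 / 1636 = 0.04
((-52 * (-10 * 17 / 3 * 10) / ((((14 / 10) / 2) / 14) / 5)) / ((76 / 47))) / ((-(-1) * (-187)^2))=6110000 / 117249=52.11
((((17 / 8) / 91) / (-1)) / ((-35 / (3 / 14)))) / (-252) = -17 / 29964480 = -0.00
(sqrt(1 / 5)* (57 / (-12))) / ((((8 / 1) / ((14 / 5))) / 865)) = -23009* sqrt(5) / 80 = -643.12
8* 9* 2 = 144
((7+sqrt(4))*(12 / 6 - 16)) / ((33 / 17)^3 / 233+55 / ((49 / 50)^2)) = -346310285454 / 157486522237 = -2.20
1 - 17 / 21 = 4 / 21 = 0.19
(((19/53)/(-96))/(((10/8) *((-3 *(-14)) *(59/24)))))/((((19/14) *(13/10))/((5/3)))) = -10/365859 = -0.00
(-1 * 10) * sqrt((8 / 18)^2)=-40 / 9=-4.44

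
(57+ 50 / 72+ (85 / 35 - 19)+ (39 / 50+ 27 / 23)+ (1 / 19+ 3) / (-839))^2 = 9898832937284104895929 / 5335411180230810000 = 1855.31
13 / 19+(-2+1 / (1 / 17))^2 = 4288 / 19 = 225.68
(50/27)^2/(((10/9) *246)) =125/9963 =0.01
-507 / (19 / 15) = -400.26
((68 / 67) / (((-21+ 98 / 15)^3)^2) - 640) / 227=-4477268913094188220 / 1588031317887822521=-2.82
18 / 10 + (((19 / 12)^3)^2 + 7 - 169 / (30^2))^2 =2848166159464290721 / 5572562780160000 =511.11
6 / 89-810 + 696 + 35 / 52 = -524165 / 4628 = -113.26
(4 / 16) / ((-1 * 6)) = -1 / 24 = -0.04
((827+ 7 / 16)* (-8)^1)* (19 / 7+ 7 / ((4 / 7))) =-5547141 / 56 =-99056.09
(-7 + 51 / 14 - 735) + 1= -10323 / 14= -737.36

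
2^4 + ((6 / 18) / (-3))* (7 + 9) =14.22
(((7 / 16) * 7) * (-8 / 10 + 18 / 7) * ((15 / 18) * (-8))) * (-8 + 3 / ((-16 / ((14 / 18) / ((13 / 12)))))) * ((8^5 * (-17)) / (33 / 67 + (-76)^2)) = -142745530368 / 5031325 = -28371.36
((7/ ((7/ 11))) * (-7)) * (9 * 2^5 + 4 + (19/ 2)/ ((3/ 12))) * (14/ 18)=-59290/ 3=-19763.33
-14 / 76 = -7 / 38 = -0.18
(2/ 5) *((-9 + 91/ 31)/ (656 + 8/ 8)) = -376/ 101835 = -0.00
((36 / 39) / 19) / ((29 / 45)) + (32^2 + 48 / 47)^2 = 16624801121948 / 15823067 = 1050668.69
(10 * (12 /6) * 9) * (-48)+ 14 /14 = -8639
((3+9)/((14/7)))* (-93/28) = -279/14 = -19.93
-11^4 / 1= -14641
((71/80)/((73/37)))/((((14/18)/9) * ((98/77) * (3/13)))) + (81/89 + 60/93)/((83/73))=2501956768219/131059563040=19.09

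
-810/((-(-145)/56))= -9072/29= -312.83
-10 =-10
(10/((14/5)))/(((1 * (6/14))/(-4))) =-100/3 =-33.33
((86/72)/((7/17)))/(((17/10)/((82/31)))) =8815/1953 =4.51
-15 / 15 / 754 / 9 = -1 / 6786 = -0.00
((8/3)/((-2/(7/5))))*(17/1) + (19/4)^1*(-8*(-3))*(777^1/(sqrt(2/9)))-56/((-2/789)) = 209962.58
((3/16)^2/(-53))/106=-9/1438208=-0.00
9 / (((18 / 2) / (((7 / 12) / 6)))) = 0.10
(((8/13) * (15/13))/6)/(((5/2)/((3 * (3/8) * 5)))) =45/169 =0.27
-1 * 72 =-72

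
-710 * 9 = -6390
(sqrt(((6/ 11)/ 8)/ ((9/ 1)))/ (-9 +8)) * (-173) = 173 * sqrt(33)/ 66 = 15.06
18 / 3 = 6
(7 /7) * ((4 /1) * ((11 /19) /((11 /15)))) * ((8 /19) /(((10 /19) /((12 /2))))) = 288 /19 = 15.16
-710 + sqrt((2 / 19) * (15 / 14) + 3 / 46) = -710 + 33 * sqrt(6118) / 6118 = -709.58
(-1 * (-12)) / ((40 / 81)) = 243 / 10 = 24.30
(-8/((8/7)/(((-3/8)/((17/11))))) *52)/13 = 231/34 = 6.79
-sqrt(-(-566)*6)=-2*sqrt(849)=-58.28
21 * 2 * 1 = 42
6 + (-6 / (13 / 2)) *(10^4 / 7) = -119454 / 91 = -1312.68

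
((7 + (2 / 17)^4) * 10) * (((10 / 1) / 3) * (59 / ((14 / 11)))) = 18972314350 / 1753941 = 10816.96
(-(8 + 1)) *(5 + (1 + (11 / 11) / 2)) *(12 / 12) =-117 / 2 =-58.50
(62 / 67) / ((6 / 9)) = 1.39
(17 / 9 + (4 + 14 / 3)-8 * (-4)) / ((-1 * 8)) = -383 / 72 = -5.32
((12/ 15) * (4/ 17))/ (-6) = -8/ 255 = -0.03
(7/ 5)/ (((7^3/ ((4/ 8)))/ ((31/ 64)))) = 31/ 31360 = 0.00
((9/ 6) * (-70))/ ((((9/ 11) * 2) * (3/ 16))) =-3080/ 9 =-342.22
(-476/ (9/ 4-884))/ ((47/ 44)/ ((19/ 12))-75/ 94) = -37405984/ 8538867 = -4.38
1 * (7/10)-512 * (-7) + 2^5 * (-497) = -123193/10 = -12319.30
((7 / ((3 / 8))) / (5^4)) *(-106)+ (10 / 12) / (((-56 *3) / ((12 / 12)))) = -1997621 / 630000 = -3.17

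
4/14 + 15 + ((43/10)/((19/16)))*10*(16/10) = 48693/665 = 73.22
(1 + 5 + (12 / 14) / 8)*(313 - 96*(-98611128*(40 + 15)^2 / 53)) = 4896870841511919 / 1484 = 3299778195088.89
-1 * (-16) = 16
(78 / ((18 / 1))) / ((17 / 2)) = 26 / 51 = 0.51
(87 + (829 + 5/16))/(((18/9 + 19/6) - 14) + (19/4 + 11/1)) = 43983/332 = 132.48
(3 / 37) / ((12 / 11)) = 0.07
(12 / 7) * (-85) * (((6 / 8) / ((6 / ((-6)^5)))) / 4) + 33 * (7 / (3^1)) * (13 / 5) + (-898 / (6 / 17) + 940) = 3570466 / 105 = 34004.44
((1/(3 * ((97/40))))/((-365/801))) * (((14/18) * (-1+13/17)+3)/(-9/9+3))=-153436/361131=-0.42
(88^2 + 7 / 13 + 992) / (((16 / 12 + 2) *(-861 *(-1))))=3245 / 1066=3.04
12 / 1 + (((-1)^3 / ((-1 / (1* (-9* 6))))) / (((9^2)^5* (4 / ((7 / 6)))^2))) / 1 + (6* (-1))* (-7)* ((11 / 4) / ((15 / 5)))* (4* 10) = 57722553497039 / 37192366944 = 1552.00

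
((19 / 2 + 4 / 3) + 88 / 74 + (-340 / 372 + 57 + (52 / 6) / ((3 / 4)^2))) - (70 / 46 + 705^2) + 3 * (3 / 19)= -13450696803847 / 27066906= -496942.53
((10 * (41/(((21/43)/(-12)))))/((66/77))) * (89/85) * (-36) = 7531536/17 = 443031.53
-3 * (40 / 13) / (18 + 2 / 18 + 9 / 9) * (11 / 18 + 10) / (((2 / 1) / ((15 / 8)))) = -42975 / 8944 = -4.80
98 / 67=1.46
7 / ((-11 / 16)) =-112 / 11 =-10.18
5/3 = 1.67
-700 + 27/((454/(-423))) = -329221/454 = -725.16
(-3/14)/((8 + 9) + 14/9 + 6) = -27/3094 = -0.01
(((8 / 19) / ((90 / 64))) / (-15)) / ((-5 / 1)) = 256 / 64125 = 0.00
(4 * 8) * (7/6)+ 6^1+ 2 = 136/3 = 45.33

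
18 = 18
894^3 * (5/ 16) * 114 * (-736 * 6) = -112407811922880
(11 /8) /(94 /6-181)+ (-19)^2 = 1432415 /3968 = 360.99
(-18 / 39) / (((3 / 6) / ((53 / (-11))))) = 636 / 143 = 4.45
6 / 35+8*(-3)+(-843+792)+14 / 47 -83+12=-239398 / 1645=-145.53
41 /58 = 0.71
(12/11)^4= 20736/14641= 1.42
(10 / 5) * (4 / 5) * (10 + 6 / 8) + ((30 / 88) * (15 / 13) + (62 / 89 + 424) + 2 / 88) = 56293139 / 127270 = 442.31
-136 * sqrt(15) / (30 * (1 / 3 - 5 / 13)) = 442 * sqrt(15) / 5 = 342.37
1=1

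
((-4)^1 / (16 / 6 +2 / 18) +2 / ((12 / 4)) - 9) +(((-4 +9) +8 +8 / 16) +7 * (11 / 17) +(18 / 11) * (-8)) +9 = 116833 / 28050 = 4.17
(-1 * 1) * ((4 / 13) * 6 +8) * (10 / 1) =-1280 / 13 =-98.46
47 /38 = 1.24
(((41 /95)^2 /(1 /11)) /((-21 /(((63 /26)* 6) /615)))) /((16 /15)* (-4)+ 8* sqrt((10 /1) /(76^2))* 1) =12177* sqrt(10) /907512580+ 32472 /59704775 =0.00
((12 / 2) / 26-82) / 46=-1063 / 598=-1.78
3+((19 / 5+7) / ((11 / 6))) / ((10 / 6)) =1797 / 275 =6.53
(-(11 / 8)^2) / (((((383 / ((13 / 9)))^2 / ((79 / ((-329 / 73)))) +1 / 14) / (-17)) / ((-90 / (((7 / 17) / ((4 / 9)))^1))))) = 170407958435 / 218906550524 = 0.78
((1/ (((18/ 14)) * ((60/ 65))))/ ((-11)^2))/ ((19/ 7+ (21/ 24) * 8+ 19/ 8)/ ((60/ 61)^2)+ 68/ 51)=509600/ 1012013871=0.00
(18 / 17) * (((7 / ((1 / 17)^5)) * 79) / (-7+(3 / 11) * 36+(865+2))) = 4572524187 / 4784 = 955795.19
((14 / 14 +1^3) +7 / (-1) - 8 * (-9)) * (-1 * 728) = -48776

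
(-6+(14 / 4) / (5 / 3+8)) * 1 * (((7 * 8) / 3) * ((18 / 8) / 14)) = -981 / 58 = -16.91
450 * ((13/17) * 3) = 17550/17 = 1032.35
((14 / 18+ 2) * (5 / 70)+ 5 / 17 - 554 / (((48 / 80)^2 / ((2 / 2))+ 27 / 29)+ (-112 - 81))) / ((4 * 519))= 1006967695 / 618055173288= 0.00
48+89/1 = 137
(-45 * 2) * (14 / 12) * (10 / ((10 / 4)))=-420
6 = 6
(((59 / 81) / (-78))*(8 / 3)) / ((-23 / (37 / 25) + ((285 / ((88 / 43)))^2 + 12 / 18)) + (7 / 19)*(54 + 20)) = -1284791552 / 1001221549254459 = -0.00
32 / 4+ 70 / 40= 39 / 4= 9.75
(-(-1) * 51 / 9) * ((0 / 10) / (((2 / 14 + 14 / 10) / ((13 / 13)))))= 0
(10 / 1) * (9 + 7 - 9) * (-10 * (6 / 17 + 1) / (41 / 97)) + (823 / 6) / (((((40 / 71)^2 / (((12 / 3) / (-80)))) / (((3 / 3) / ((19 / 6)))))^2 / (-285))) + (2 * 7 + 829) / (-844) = -2338.34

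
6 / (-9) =-2 / 3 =-0.67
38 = 38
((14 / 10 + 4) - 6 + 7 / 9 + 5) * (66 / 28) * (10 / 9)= 13.56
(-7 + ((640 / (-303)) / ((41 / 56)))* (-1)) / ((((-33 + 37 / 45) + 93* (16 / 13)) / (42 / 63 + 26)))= -33228650 / 24916397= -1.33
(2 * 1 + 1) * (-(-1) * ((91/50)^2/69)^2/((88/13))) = 891474493/872850000000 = 0.00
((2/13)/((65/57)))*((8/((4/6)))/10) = 684/4225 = 0.16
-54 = -54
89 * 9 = 801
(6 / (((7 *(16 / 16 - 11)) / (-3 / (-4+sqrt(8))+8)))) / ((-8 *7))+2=9 *sqrt(2) / 7840+7897 / 3920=2.02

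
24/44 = 6/11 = 0.55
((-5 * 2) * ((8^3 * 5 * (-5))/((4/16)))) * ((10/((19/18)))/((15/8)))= 49152000/19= 2586947.37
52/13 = 4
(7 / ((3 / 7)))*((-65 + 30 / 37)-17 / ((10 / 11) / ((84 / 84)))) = -500927 / 370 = -1353.86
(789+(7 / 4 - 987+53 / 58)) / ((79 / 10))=-113295 / 4582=-24.73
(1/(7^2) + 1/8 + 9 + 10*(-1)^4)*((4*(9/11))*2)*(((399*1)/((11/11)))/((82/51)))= 196353315/6314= 31098.09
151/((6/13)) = 1963/6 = 327.17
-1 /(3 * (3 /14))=-14 /9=-1.56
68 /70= 34 /35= 0.97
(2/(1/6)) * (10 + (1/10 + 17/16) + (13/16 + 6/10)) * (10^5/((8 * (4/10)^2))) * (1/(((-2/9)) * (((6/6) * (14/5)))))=-1061015625/56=-18946707.59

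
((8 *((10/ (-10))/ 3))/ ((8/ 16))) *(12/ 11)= -64/ 11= -5.82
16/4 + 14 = 18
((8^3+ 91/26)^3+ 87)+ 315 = 136989500.88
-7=-7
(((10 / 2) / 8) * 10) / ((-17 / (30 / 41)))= -375 / 1394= -0.27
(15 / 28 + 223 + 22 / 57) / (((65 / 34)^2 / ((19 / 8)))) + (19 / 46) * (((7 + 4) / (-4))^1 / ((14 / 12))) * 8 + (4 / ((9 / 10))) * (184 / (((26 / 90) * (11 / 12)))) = 579293048743 / 179579400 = 3225.83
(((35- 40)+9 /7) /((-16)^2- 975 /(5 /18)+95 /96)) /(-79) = -2496 /172695817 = -0.00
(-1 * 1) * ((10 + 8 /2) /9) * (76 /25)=-1064 /225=-4.73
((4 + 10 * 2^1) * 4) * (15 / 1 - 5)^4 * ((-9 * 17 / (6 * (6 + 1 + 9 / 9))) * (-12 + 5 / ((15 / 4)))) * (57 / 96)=19380000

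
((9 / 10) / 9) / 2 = 1 / 20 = 0.05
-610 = -610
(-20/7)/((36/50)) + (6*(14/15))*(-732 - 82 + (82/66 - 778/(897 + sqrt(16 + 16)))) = -2542677087842/557571861 + 87136*sqrt(2)/4022885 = -4560.24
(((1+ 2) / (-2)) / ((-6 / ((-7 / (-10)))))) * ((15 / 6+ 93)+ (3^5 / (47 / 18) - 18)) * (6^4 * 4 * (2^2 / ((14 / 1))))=10389384 / 235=44210.14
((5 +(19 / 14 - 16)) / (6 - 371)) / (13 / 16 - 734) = -216 / 5994541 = -0.00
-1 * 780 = -780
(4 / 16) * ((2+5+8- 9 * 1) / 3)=0.50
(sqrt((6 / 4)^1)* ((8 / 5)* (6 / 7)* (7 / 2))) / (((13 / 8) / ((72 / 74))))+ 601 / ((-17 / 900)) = -540900 / 17+ 3456* sqrt(6) / 2405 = -31814.13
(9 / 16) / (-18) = -1 / 32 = -0.03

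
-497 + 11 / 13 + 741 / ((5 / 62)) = 564996 / 65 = 8692.25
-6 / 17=-0.35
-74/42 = -37/21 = -1.76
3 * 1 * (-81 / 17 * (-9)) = 2187 / 17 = 128.65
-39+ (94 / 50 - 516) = -553.12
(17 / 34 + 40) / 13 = 81 / 26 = 3.12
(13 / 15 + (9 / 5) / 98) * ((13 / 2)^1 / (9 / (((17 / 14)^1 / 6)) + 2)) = 287521 / 2322600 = 0.12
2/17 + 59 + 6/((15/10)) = 1073/17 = 63.12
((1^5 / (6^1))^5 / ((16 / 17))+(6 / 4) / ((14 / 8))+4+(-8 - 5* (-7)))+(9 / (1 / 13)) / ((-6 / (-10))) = 226.86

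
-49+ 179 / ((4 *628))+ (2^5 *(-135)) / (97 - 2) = -4505639 / 47728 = -94.40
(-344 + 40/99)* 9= -3092.36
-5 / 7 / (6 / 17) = -2.02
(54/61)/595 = 54/36295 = 0.00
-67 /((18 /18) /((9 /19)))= -603 /19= -31.74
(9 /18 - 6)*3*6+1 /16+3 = -95.94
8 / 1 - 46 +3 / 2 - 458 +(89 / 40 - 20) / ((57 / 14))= -498.87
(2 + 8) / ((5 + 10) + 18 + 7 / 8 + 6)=80 / 319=0.25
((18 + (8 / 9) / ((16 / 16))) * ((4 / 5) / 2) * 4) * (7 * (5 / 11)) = 9520 / 99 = 96.16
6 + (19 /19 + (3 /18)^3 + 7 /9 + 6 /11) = 8.33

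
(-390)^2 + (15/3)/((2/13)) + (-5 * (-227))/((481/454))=147382045/962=153203.79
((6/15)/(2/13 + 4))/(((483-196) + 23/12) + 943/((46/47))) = 52/676305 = 0.00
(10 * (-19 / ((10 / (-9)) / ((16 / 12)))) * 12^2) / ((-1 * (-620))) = 8208 / 155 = 52.95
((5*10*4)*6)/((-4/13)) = -3900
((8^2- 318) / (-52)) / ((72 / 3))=127 / 624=0.20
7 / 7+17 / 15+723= 10877 / 15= 725.13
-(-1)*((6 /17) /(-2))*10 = -30 /17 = -1.76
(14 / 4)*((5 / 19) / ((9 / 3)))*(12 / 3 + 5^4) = 22015 / 114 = 193.11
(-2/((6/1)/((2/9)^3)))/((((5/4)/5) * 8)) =-4/2187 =-0.00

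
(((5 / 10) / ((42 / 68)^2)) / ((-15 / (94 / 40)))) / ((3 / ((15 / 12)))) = -13583 / 158760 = -0.09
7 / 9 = 0.78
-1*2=-2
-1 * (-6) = 6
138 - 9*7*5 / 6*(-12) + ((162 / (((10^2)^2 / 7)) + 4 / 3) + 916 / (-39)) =48487371 / 65000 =745.96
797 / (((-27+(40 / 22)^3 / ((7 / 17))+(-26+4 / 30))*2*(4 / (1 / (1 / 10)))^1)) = -556923675 / 21393524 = -26.03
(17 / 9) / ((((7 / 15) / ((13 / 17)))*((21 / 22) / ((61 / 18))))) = 43615 / 3969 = 10.99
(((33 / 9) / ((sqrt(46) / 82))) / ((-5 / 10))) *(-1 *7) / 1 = 6314 *sqrt(46) / 69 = 620.63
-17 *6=-102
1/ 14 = 0.07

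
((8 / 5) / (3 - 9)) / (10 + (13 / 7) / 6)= -56 / 2165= -0.03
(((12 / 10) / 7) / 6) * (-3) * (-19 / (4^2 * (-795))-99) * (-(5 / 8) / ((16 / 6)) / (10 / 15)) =-11333349 / 3799040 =-2.98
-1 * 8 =-8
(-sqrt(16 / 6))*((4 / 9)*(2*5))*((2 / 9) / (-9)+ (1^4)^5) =-7.08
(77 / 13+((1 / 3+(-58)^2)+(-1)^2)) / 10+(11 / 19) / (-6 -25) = 77436841 / 229710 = 337.11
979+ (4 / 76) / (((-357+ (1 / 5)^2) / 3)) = 165995249 / 169556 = 979.00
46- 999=-953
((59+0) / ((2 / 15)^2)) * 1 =13275 / 4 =3318.75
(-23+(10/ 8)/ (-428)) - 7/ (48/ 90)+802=1311173/ 1712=765.87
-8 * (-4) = 32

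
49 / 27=1.81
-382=-382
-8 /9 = -0.89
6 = 6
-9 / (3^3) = -0.33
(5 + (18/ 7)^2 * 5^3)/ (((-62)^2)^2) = 40745/ 724040464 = 0.00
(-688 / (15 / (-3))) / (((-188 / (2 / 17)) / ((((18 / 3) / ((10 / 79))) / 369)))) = -27176 / 2456925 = -0.01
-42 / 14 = -3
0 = 0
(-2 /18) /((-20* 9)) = 1 /1620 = 0.00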